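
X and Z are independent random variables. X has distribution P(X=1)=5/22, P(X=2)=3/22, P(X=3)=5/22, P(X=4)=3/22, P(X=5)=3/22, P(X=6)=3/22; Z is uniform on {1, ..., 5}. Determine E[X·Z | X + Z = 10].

P(X + Z = 10) = 3/55.
Summing XZ·P(x,y) over outcomes with X + Z = 10 gives 147/110.
E[X·Z | X + Z = 10] = (147/110) / (3/55) = 49/2.

49/2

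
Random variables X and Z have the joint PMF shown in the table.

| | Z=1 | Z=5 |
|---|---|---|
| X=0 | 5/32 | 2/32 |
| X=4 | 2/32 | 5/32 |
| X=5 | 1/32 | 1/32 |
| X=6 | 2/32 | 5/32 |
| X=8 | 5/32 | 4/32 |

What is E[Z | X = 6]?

P(X = 6) = 7/32.
Σ Z·P over the event = 1·(2/32) + 5·(5/32) = 27/32.
E[Z | X = 6] = (27/32) / (7/32) = 27/7.

27/7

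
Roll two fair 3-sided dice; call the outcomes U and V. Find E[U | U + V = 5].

5/2

P(U + V = 5) = 2/9.
Summing U·P(x,y) over outcomes with U + V = 5 gives 5/9.
E[U | U + V = 5] = (5/9) / (2/9) = 5/2.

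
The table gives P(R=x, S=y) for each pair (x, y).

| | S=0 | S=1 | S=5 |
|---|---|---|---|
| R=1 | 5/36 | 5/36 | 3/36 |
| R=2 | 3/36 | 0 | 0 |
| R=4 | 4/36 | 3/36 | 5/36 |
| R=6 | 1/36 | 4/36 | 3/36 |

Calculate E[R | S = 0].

33/13

P(S = 0) = 13/36.
Summing R·P(R=x,S=y) over the conditioning event gives 11/12.
E[R | S = 0] = (11/12) / (13/36) = 33/13.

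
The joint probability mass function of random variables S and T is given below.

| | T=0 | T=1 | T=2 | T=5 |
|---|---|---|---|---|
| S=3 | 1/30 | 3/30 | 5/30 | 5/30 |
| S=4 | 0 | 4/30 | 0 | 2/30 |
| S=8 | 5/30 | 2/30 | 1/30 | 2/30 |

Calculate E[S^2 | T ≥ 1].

P(T ≥ 1) = 4/5.
Summing S^2·P(S=x,T=y) over the conditioning event gives 533/30.
E[S^2 | T ≥ 1] = (533/30) / (4/5) = 533/24.

533/24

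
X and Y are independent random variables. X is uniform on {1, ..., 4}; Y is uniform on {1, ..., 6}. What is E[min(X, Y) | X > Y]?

5/3

Outcomes with X > Y: (2,1), (3,1), (3,2), (4,1), (4,2), (4,3), each with probability 1/24.
E[min(X, Y) | X > Y] = (1 + 1 + 2 + 1 + 2 + 3) / 6 = 5/3.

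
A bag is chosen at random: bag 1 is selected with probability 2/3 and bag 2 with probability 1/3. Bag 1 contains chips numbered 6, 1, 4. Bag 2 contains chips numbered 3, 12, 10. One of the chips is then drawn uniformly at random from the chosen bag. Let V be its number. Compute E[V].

47/9

E[V | bag 1] = (6+1+4)/3 = 11/3.
E[V | bag 2] = (3+12+10)/3 = 25/3.
By the law of total expectation,
E[V] = (2/3)·(11/3) + (1/3)·(25/3) = 47/9.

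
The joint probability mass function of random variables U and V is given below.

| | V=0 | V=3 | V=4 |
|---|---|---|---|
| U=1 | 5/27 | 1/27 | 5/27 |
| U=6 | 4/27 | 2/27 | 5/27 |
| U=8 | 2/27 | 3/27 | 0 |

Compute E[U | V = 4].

P(V = 4) = 10/27.
Σ U·P over the event = 1·(5/27) + 6·(5/27) = 35/27.
E[U | V = 4] = (35/27) / (10/27) = 7/2.

7/2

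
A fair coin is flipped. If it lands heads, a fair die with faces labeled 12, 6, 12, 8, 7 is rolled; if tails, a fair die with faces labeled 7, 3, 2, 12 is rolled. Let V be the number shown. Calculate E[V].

15/2

E[V | heads] = (12+6+12+8+7)/5 = 9.
E[V | tails] = (7+3+2+12)/4 = 6.
E[V] = (1/2)·(9) + (1/2)·(6) = 15/2.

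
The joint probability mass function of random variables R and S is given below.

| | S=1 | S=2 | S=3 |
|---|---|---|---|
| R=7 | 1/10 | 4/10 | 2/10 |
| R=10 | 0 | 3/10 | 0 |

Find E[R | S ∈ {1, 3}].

7

P(S ∈ {1, 3}) = 3/10.
Σ R·P over the event = 7·(1/10) + 7·(2/10) = 21/10.
E[R | S ∈ {1, 3}] = (21/10) / (3/10) = 7.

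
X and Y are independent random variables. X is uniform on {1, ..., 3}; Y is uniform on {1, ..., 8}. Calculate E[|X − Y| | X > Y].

4/3

Outcomes with X > Y: (2,1), (3,1), (3,2), each with probability 1/24.
E[|X − Y| | X > Y] = (1 + 2 + 1) / 3 = 4/3.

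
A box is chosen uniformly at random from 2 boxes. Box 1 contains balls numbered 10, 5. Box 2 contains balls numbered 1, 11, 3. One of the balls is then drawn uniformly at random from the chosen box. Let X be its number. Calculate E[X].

25/4

E[X | box 1] = (10+5)/2 = 15/2.
E[X | box 2] = (1+11+3)/3 = 5.
E[X] = (1/2)·(15/2) + (1/2)·(5) = 25/4.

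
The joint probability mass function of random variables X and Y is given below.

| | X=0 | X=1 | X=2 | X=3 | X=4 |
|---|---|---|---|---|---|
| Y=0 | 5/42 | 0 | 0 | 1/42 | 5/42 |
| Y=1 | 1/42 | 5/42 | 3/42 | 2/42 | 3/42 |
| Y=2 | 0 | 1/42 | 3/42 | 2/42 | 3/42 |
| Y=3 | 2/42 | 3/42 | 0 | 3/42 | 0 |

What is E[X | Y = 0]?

23/11

P(Y = 0) = 11/42.
Σ X·P over the event = 0·(5/42) + 3·(1/42) + 4·(5/42) = 23/42.
E[X | Y = 0] = (23/42) / (11/42) = 23/11.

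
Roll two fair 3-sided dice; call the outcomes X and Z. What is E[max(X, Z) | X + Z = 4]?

8/3

Outcomes with X + Z = 4: (1,3), (2,2), (3,1), each with probability 1/9.
E[max(X, Z) | X + Z = 4] = (3 + 2 + 3) / 3 = 8/3.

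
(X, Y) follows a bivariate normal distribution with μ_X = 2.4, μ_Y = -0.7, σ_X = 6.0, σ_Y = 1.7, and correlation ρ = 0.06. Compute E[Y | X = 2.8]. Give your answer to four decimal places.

-0.6932

E[Y | X=x] = μ_Y + ρ(σ_Y/σ_X)(x − μ_X) for jointly normal variables.
E[Y | X=2.8] = -0.7 + (0.06)·(1.7/6.0)·(2.8 − (2.4)) = -0.7 + (0.017)·(0.4) = -0.6932.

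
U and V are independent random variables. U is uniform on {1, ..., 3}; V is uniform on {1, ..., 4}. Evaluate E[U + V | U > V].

Outcomes with U > V: (2,1), (3,1), (3,2), each with probability 1/12.
E[U + V | U > V] = (3 + 4 + 5) / 3 = 4.

4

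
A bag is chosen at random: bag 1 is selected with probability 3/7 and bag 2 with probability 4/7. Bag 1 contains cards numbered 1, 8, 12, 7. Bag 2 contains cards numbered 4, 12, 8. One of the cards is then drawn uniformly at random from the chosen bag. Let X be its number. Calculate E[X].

E[X | bag 1] = (1+8+12+7)/4 = 7.
E[X | bag 2] = (4+12+8)/3 = 8.
E[X] = (3/7)·(7) + (4/7)·(8) = 53/7.

53/7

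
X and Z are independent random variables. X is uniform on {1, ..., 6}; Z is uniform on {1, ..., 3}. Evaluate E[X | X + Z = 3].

Outcomes with X + Z = 3: (1,2), (2,1), each with probability 1/18.
E[X | X + Z = 3] = (1 + 2) / 2 = 3/2.

3/2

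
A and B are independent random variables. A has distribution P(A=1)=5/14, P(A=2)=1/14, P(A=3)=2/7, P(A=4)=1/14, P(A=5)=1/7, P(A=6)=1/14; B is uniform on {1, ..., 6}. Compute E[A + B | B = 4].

P(B = 4) = 1/6.
Summing (A+B)·P(x,y) over outcomes with B = 4 gives 95/84.
E[A + B | B = 4] = (95/84) / (1/6) = 95/14.

95/14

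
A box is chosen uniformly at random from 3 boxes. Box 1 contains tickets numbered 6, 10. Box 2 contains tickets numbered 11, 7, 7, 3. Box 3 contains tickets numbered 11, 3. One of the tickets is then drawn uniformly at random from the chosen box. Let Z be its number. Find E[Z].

22/3

E[Z | box 1] = (6+10)/2 = 8.
E[Z | box 2] = (11+7+7+3)/4 = 7.
E[Z | box 3] = (11+3)/2 = 7.
E[Z] = (1/3)·(8) + (1/3)·(7) + (1/3)·(7) = 22/3.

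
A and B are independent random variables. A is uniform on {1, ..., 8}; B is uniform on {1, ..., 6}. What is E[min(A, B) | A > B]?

77/27

P(A > B) = 9/16.
Summing min(A,B)·P(x,y) over outcomes with A > B gives 77/48.
E[min(A, B) | A > B] = (77/48) / (9/16) = 77/27.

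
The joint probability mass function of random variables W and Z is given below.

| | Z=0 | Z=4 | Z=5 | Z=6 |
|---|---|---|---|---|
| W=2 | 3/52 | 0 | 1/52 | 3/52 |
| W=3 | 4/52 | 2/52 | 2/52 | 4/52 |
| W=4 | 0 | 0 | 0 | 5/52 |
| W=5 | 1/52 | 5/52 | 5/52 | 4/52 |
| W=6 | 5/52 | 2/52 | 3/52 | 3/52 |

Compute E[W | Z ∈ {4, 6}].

17/4

P(Z ∈ {4, 6}) = 7/13.
Σ W·P over the event = 2·(3/52) + 3·(2/52) + 3·(4/52) + 4·(5/52) + 5·(5/52) + 5·(4/52) + 6·(2/52) + 6·(3/52) = 119/52.
E[W | Z ∈ {4, 6}] = (119/52) / (7/13) = 17/4.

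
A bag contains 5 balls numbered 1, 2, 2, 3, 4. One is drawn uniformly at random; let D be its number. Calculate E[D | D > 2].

7/2

P(D > 2) = 2/5.
Σ over the event: 3·1/5 + 4·1/5 = 7/5.
E[D | D > 2] = (7/5) / (2/5) = 7/2.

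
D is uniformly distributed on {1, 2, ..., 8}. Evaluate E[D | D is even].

Given D is even, D is equally likely to be any of {2, 4, 6, 8}.
E[D | D is even] = (2 + 4 + 6 + 8) / 4 = 5.

5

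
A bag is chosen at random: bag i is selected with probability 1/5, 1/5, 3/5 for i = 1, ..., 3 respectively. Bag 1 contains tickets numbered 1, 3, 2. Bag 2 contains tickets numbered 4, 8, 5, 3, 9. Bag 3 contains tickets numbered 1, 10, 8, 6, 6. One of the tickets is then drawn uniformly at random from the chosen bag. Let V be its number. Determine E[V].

E[V | bag 1] = (1+3+2)/3 = 2.
E[V | bag 2] = (4+8+5+3+9)/5 = 29/5.
E[V | bag 3] = (1+10+8+6+6)/5 = 31/5.
E[V] = (1/5)·(2) + (1/5)·(29/5) + (3/5)·(31/5) = 132/25.

132/25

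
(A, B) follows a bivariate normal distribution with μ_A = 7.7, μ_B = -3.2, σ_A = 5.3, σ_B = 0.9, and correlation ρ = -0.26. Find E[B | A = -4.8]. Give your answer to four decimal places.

The regression of B on A has slope ρ·σ_B/σ_A and passes through (μ_A, μ_B).
E[B | A=-4.8] = -3.2 + (-0.26)·(0.9/5.3)·(-4.8 − (7.7)) = -3.2 + (-0.044151)·(-12.5) = -2.6481.

-2.6481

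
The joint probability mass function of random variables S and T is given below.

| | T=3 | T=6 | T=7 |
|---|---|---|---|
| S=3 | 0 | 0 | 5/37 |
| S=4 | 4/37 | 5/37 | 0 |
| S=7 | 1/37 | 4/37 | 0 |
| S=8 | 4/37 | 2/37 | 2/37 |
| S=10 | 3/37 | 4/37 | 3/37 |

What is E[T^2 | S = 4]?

24

P(S = 4) = 9/37.
Σ T^2·P over the event = 9·(4/37) + 36·(5/37) = 216/37.
E[T^2 | S = 4] = (216/37) / (9/37) = 24.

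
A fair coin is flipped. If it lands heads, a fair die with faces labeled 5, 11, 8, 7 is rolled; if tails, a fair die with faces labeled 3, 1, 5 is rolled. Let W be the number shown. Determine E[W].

E[W | heads] = (5+11+8+7)/4 = 31/4.
E[W | tails] = (3+1+5)/3 = 3.
E[W] = (1/2)·(31/4) + (1/2)·(3) = 43/8.

43/8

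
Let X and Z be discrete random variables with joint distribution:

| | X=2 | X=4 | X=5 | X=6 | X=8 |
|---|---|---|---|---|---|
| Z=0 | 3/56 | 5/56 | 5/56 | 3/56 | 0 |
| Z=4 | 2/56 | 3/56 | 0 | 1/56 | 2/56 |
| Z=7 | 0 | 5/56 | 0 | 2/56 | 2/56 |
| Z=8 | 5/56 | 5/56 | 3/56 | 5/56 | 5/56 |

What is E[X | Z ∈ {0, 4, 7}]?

P(Z ∈ {0, 4, 7}) = 33/56.
Summing X·P(X=x,Z=y) over the conditioning event gives 155/56.
E[X | Z ∈ {0, 4, 7}] = (155/56) / (33/56) = 155/33.

155/33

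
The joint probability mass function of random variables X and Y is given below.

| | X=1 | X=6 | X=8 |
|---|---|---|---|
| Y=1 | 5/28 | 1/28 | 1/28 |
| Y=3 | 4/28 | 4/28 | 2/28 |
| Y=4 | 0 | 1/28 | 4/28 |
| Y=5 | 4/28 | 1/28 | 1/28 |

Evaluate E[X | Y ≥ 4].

P(Y ≥ 4) = 11/28.
Σ X·P over the event = 1·(4/28) + 6·(1/28) + 6·(1/28) + 8·(4/28) + 8·(1/28) = 2.
E[X | Y ≥ 4] = (2) / (11/28) = 56/11.

56/11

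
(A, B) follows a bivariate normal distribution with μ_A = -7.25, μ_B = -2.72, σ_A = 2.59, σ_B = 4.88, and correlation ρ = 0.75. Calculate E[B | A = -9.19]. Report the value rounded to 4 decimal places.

For a bivariate normal, E[B | A=x] = μ_B + ρ·(σ_B/σ_A)·(x − μ_A).
E[B | A=-9.19] = -2.72 + (0.75)·(4.88/2.59)·(-9.19 − (-7.25)) = -2.72 + (1.41313)·(-1.94) = -5.4615.

-5.4615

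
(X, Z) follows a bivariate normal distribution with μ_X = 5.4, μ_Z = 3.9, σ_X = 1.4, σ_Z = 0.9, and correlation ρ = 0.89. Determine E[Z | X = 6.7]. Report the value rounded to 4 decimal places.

4.6438

The regression of Z on X has slope ρ·σ_Z/σ_X and passes through (μ_X, μ_Z).
E[Z | X=6.7] = 3.9 + (0.89)·(0.9/1.4)·(6.7 − (5.4)) = 3.9 + (0.57214)·(1.3) = 4.6438.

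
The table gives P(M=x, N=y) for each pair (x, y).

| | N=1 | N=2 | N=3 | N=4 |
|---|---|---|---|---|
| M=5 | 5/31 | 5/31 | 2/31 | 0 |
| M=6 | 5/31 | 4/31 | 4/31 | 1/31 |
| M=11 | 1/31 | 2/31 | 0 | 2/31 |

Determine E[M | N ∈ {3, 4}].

62/9

P(N ∈ {3, 4}) = 9/31.
Σ M·P over the event = 5·(2/31) + 6·(4/31) + 6·(1/31) + 11·(2/31) = 2.
E[M | N ∈ {3, 4}] = (2) / (9/31) = 62/9.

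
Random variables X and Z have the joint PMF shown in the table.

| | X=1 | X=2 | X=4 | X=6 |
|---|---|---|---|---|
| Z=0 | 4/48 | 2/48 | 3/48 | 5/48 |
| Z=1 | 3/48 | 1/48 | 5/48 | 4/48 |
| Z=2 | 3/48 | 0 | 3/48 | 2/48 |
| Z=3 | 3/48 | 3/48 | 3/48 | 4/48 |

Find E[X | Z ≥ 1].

121/34

P(Z ≥ 1) = 17/24.
Summing X·P(X=x,Z=y) over the conditioning event gives 121/48.
E[X | Z ≥ 1] = (121/48) / (17/24) = 121/34.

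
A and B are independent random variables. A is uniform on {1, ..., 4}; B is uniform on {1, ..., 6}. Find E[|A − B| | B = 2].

1

P(B = 2) = 1/6.
Summing |A−B|·P(x,y) over outcomes with B = 2 gives 1/6.
E[|A − B| | B = 2] = (1/6) / (1/6) = 1.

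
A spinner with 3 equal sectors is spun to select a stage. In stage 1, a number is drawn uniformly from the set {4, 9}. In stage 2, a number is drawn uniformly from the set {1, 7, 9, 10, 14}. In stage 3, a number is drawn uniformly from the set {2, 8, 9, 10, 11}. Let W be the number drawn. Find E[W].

E[W | stage 1] = (4+9)/2 = 13/2.
E[W | stage 2] = (1+7+9+10+14)/5 = 41/5.
E[W | stage 3] = (2+8+9+10+11)/5 = 8.
E[W] = (1/3)·(13/2) + (1/3)·(41/5) + (1/3)·(8) = 227/30.

227/30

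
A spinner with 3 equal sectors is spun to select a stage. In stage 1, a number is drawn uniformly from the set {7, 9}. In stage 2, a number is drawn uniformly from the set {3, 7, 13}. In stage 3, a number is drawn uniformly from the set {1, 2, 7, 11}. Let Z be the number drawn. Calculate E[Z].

251/36

E[Z | stage 1] = (7+9)/2 = 8.
E[Z | stage 2] = (3+7+13)/3 = 23/3.
E[Z | stage 3] = (1+2+7+11)/4 = 21/4.
E[Z] = (1/3)·(8) + (1/3)·(23/3) + (1/3)·(21/4) = 251/36.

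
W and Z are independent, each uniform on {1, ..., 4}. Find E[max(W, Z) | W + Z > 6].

4

Outcomes with W + Z > 6: (3,4), (4,3), (4,4), each with probability 1/16.
E[max(W, Z) | W + Z > 6] = (4 + 4 + 4) / 3 = 4.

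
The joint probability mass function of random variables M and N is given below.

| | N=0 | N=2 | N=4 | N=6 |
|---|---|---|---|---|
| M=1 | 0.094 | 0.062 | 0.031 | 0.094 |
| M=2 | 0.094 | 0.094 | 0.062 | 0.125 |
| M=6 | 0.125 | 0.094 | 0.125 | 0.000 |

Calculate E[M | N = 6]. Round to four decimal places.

P(N = 6) = 0.219.
Σ M·P over the event = 1·(0.094) + 2·(0.125) = 0.344.
E[M | N = 6] = (0.344) / (0.219) = 1.5708.

1.5708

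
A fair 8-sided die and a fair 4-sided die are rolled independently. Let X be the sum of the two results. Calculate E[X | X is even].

P(X is even) = 1/2.
Σ over the event: 2·1/32 + 4·3/32 + 6·1/8 + 8·1/8 + 10·3/32 + 12·1/32 = 7/2.
E[X | X is even] = (7/2) / (1/2) = 7.

7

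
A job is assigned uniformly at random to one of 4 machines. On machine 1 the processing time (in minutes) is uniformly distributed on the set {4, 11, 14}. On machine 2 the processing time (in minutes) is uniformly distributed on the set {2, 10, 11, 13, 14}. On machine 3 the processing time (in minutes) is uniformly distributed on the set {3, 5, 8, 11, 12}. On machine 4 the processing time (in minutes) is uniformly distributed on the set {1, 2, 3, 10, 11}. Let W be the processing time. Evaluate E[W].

E[W | machine 1] = (4+11+14)/3 = 29/3.
E[W | machine 2] = (2+10+11+13+14)/5 = 10.
E[W | machine 3] = (3+5+8+11+12)/5 = 39/5.
E[W | machine 4] = (1+2+3+10+11)/5 = 27/5.
By the law of total expectation,
E[W] = (1/4)·(29/3) + (1/4)·(10) + (1/4)·(39/5) + (1/4)·(27/5) = 493/60.

493/60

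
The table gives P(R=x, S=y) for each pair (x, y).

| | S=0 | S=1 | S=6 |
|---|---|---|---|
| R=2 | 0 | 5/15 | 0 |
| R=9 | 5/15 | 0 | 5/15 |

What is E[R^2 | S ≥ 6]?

P(S ≥ 6) = 1/3.
Summing R^2·P(R=x,S=y) over the conditioning event gives 27.
E[R^2 | S ≥ 6] = (27) / (1/3) = 81.

81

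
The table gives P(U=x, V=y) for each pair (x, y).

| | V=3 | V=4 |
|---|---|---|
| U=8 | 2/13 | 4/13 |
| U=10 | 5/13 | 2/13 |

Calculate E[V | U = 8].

P(U = 8) = 6/13.
Σ V·P over the event = 3·(2/13) + 4·(4/13) = 22/13.
E[V | U = 8] = (22/13) / (6/13) = 11/3.

11/3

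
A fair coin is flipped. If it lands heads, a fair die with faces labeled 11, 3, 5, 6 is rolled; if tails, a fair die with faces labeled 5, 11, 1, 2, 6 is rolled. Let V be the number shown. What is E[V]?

E[V | heads] = (11+3+5+6)/4 = 25/4.
E[V | tails] = (5+11+1+2+6)/5 = 5.
By the law of total expectation,
E[V] = (1/2)·(25/4) + (1/2)·(5) = 45/8.

45/8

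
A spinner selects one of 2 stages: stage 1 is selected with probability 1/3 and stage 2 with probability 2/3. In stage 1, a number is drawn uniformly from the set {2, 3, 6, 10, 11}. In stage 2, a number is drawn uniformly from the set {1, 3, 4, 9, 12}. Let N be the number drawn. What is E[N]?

6

E[N | stage 1] = (2+3+6+10+11)/5 = 32/5.
E[N | stage 2] = (1+3+4+9+12)/5 = 29/5.
E[N] = (1/3)·(32/5) + (2/3)·(29/5) = 6.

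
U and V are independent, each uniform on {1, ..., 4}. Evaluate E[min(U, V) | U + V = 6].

7/3

P(U + V = 6) = 3/16.
Summing min(U,V)·P(x,y) over outcomes with U + V = 6 gives 7/16.
E[min(U, V) | U + V = 6] = (7/16) / (3/16) = 7/3.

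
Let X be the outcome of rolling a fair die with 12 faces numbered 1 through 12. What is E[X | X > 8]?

21/2

Given X > 8, X is equally likely to be any of {9, 10, 11, 12}.
E[X | X > 8] = (9 + 10 + 11 + 12) / 4 = 21/2.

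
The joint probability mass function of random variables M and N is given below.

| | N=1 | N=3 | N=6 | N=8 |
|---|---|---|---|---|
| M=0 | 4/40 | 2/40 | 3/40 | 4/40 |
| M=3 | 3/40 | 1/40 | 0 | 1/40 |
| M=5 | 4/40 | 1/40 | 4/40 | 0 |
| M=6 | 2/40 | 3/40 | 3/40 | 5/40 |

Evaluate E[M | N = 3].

26/7

P(N = 3) = 7/40.
Σ M·P over the event = 0·(2/40) + 3·(1/40) + 5·(1/40) + 6·(3/40) = 13/20.
E[M | N = 3] = (13/20) / (7/40) = 26/7.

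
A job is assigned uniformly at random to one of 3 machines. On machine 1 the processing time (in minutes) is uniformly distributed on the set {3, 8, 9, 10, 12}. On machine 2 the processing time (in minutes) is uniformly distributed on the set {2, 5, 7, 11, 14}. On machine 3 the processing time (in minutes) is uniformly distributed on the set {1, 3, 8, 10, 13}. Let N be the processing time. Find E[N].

116/15

E[N | machine 1] = (3+8+9+10+12)/5 = 42/5.
E[N | machine 2] = (2+5+7+11+14)/5 = 39/5.
E[N | machine 3] = (1+3+8+10+13)/5 = 7.
By the law of total expectation,
E[N] = (1/3)·(42/5) + (1/3)·(39/5) + (1/3)·(7) = 116/15.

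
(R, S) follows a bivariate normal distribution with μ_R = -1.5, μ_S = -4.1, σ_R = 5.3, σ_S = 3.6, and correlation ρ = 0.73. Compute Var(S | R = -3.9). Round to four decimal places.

6.0536

Var(S | R=x) = (1 − ρ²)·σ_S².
Var(S | R=-3.9) = (3.6)²·(1 − (0.73)²) = 12.96·0.4671 = 6.0536.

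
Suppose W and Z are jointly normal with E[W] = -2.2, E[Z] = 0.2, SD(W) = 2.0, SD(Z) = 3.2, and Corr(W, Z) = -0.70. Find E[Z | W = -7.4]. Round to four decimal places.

6.0240

E[Z | W=x] = μ_Z + ρ(σ_Z/σ_W)(x − μ_W) for jointly normal variables.
E[Z | W=-7.4] = 0.2 + (-0.70)·(3.2/2.0)·(-7.4 − (-2.2)) = 0.2 + (-1.12)·(-5.2) = 6.0240.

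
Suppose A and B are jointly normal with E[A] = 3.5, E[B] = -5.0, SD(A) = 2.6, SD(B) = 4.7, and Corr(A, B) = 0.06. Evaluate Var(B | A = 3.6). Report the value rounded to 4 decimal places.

For a bivariate normal, Var(B | A=x) = σ_B²(1 − ρ²).
Var(B | A=3.6) = (4.7)²·(1 − (0.06)²) = 22.09·0.9964 = 22.0105.

22.0105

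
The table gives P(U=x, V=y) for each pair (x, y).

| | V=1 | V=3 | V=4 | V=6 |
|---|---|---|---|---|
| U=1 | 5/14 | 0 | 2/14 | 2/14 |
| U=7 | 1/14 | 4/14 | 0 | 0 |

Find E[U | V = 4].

1

P(V = 4) = 1/7.
Σ U·P over the event = 1·(2/14) = 1/7.
E[U | V = 4] = (1/7) / (1/7) = 1.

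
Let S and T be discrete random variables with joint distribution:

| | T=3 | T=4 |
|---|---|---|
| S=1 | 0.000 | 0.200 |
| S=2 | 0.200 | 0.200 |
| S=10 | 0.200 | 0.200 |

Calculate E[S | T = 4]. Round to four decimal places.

4.3333

P(T = 4) = 0.600.
Σ S·P over the event = 1·(0.200) + 2·(0.200) + 10·(0.200) = 2.600.
E[S | T = 4] = (2.600) / (0.600) = 4.3333.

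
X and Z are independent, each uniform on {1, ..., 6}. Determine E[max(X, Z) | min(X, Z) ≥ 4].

49/9

Outcomes with min(X, Z) ≥ 4: (4,4), (4,5), (4,6), (5,4), (5,5), (5,6), (6,4), (6,5), (6,6), each with probability 1/36.
E[max(X, Z) | min(X, Z) ≥ 4] = (4 + 5 + 6 + 5 + 5 + 6 + 6 + 6 + 6) / 9 = 49/9.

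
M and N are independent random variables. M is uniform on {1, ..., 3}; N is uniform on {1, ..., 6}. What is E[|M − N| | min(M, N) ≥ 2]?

17/10

Outcomes with min(M, N) ≥ 2: (2,2), (2,3), (2,4), (2,5), (2,6), (3,2), (3,3), (3,4), (3,5), (3,6), each with probability 1/18.
E[|M − N| | min(M, N) ≥ 2] = (0 + 1 + 2 + 3 + 4 + 1 + 0 + 1 + 2 + 3) / 10 = 17/10.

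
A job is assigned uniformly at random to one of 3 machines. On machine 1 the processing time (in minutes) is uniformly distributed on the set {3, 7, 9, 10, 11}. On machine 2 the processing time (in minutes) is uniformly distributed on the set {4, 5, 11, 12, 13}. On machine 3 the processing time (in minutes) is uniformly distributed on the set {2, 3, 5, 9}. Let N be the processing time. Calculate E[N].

E[N | machine 1] = (3+7+9+10+11)/5 = 8.
E[N | machine 2] = (4+5+11+12+13)/5 = 9.
E[N | machine 3] = (2+3+5+9)/4 = 19/4.
E[N] = (1/3)·(8) + (1/3)·(9) + (1/3)·(19/4) = 29/4.

29/4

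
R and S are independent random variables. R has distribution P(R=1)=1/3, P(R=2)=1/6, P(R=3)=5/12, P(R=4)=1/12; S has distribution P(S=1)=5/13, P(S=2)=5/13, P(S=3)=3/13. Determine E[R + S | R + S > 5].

P(R + S > 5) = 23/156.
Summing (R+S)·P(x,y) over outcomes with R + S > 5 gives 47/52.
E[R + S | R + S > 5] = (47/52) / (23/156) = 141/23.

141/23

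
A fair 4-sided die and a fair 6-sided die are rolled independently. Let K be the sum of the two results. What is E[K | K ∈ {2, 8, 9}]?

P(K ∈ {2, 8, 9}) = 1/4.
Σ over the event: 2·1/24 + 8·1/8 + 9·1/12 = 11/6.
E[K | K ∈ {2, 8, 9}] = (11/6) / (1/4) = 22/3.

22/3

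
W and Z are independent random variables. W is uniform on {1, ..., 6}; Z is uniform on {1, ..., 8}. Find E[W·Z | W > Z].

P(W > Z) = 5/16.
Summing WZ·P(x,y) over outcomes with W > Z gives 175/48.
E[W·Z | W > Z] = (175/48) / (5/16) = 35/3.

35/3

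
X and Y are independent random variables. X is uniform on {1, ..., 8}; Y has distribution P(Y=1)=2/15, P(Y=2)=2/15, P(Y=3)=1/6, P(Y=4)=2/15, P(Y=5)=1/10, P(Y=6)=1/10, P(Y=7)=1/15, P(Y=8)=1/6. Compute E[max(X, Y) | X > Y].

65/11

P(X > Y) = 11/24.
Summing max(X,Y)·P(x,y) over outcomes with X > Y gives 65/24.
E[max(X, Y) | X > Y] = (65/24) / (11/24) = 65/11.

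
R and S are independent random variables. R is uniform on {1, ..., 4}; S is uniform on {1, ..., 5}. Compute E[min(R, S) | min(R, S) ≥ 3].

10/3

Outcomes with min(R, S) ≥ 3: (3,3), (3,4), (3,5), (4,3), (4,4), (4,5), each with probability 1/20.
E[min(R, S) | min(R, S) ≥ 3] = (3 + 3 + 3 + 3 + 4 + 4) / 6 = 10/3.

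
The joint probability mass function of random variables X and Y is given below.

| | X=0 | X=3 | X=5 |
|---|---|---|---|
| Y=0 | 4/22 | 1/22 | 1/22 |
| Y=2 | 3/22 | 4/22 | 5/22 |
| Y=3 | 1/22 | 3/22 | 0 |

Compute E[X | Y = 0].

4/3

P(Y = 0) = 3/11.
Σ X·P over the event = 0·(4/22) + 3·(1/22) + 5·(1/22) = 4/11.
E[X | Y = 0] = (4/11) / (3/11) = 4/3.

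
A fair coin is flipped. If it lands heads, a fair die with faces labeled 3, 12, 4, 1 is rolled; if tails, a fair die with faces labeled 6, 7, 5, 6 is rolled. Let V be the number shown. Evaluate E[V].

E[V | heads] = (3+12+4+1)/4 = 5.
E[V | tails] = (6+7+5+6)/4 = 6.
E[V] = (1/2)·(5) + (1/2)·(6) = 11/2.

11/2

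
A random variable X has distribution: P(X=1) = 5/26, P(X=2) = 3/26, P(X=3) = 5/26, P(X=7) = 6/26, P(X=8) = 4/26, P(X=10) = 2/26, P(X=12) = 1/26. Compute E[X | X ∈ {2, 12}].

9/2

P(X ∈ {2, 12}) = 2/13.
Σ over the event: 2·3/26 + 12·1/26 = 9/13.
E[X | X ∈ {2, 12}] = (9/13) / (2/13) = 9/2.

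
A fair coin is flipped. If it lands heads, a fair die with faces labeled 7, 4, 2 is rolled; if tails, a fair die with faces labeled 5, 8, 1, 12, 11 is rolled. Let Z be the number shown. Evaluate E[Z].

88/15

E[Z | heads] = (7+4+2)/3 = 13/3.
E[Z | tails] = (5+8+1+12+11)/5 = 37/5.
By the law of total expectation,
E[Z] = (1/2)·(13/3) + (1/2)·(37/5) = 88/15.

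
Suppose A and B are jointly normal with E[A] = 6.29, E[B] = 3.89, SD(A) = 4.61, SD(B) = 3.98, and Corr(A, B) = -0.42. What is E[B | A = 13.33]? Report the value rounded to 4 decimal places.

1.3373

E[B | A=x] = μ_B + ρ(σ_B/σ_A)(x − μ_A) for jointly normal variables.
E[B | A=13.33] = 3.89 + (-0.42)·(3.98/4.61)·(13.33 − (6.29)) = 3.89 + (-0.3626)·(7.04) = 1.3373.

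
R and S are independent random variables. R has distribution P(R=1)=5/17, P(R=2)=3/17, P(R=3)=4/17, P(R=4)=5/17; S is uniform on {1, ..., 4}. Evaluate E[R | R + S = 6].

P(R + S = 6) = 3/17.
Summing R·P(x,y) over outcomes with R + S = 6 gives 19/34.
E[R | R + S = 6] = (19/34) / (3/17) = 19/6.

19/6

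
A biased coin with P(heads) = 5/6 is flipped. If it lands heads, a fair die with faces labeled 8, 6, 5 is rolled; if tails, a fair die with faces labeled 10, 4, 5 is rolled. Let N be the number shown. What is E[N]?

E[N | heads] = (8+6+5)/3 = 19/3.
E[N | tails] = (10+4+5)/3 = 19/3.
E[N] = (5/6)·(19/3) + (1/6)·(19/3) = 19/3.

19/3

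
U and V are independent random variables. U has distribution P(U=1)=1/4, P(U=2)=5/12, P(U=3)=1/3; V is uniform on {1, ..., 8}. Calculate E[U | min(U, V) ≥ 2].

22/9

P(min(U, V) ≥ 2) = 21/32.
Summing U·P(x,y) over outcomes with min(U, V) ≥ 2 gives 77/48.
E[U | min(U, V) ≥ 2] = (77/48) / (21/32) = 22/9.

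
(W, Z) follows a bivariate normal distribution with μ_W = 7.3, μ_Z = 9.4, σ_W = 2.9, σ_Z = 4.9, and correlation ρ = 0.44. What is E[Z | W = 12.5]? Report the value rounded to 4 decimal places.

E[Z | W=x] = μ_Z + ρ(σ_Z/σ_W)(x − μ_W) for jointly normal variables.
E[Z | W=12.5] = 9.4 + (0.44)·(4.9/2.9)·(12.5 − (7.3)) = 9.4 + (0.74345)·(5.2) = 13.2659.

13.2659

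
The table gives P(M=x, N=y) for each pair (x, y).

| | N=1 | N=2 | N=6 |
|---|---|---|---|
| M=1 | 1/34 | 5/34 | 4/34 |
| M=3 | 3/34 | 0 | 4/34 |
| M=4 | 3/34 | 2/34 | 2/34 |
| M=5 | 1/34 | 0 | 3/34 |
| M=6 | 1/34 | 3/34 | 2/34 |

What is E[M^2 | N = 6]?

73/5

P(N = 6) = 15/34.
Summing M^2·P(M=x,N=y) over the conditioning event gives 219/34.
E[M^2 | N = 6] = (219/34) / (15/34) = 73/5.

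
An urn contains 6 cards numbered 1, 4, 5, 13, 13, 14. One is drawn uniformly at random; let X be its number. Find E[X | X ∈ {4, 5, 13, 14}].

P(X ∈ {4, 5, 13, 14}) = 5/6.
Σ over the event: 4·1/6 + 5·1/6 + 13·1/3 + 14·1/6 = 49/6.
E[X | X ∈ {4, 5, 13, 14}] = (49/6) / (5/6) = 49/5.

49/5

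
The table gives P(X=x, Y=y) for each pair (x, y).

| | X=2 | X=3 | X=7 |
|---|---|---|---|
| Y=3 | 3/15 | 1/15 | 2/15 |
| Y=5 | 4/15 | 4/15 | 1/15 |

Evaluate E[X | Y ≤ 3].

23/6

P(Y ≤ 3) = 2/5.
Summing X·P(X=x,Y=y) over the conditioning event gives 23/15.
E[X | Y ≤ 3] = (23/15) / (2/5) = 23/6.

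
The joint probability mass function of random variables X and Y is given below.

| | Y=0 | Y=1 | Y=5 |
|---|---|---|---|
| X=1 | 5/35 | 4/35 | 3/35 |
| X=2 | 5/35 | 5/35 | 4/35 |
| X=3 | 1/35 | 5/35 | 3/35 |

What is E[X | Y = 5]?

P(Y = 5) = 2/7.
Σ X·P over the event = 1·(3/35) + 2·(4/35) + 3·(3/35) = 4/7.
E[X | Y = 5] = (4/7) / (2/7) = 2.

2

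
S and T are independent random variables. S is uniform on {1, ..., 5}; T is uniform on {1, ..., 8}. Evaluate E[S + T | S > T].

6

Outcomes with S > T: (2,1), (3,1), (3,2), (4,1), (4,2), (4,3), (5,1), (5,2), (5,3), (5,4), each with probability 1/40.
E[S + T | S > T] = (3 + 4 + 5 + 5 + 6 + 7 + 6 + 7 + 8 + 9) / 10 = 6.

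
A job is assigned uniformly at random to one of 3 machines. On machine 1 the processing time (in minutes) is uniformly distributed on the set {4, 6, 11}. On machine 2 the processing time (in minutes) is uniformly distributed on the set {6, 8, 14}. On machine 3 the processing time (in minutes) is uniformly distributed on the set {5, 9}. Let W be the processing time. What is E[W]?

E[W | machine 1] = (4+6+11)/3 = 7.
E[W | machine 2] = (6+8+14)/3 = 28/3.
E[W | machine 3] = (5+9)/2 = 7.
By the law of total expectation,
E[W] = (1/3)·(7) + (1/3)·(28/3) + (1/3)·(7) = 70/9.

70/9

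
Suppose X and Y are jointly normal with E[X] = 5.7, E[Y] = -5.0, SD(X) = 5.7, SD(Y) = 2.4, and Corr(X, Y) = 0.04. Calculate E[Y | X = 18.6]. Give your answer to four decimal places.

For a bivariate normal, E[Y | X=x] = μ_Y + ρ·(σ_Y/σ_X)·(x − μ_X).
E[Y | X=18.6] = -5.0 + (0.04)·(2.4/5.7)·(18.6 − (5.7)) = -5.0 + (0.016842)·(12.9) = -4.7827.

-4.7827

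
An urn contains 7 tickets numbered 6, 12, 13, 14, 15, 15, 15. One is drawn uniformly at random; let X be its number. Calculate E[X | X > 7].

P(X > 7) = 6/7.
Σ over the event: 12·1/7 + 13·1/7 + 14·1/7 + 15·3/7 = 12.
E[X | X > 7] = (12) / (6/7) = 14.

14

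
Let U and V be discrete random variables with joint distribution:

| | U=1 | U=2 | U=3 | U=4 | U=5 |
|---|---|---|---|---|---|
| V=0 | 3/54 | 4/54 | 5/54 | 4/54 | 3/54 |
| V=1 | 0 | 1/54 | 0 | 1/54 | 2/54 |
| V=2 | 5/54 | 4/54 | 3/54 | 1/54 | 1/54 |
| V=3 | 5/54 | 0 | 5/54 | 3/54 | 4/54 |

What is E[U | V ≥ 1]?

P(V ≥ 1) = 35/54.
Summing U·P(U=x,V=y) over the conditioning event gives 11/6.
E[U | V ≥ 1] = (11/6) / (35/54) = 99/35.

99/35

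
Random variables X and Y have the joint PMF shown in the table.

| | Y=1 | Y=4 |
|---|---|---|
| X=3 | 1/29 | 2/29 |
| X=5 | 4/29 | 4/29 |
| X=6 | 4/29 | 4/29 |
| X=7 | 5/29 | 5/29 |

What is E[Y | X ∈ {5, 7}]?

5/2

P(X ∈ {5, 7}) = 18/29.
Σ Y·P over the event = 1·(4/29) + 4·(4/29) + 1·(5/29) + 4·(5/29) = 45/29.
E[Y | X ∈ {5, 7}] = (45/29) / (18/29) = 5/2.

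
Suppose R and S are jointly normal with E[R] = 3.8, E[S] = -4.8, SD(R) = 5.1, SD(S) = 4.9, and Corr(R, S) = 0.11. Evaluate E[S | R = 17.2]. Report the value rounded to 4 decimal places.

-3.3838

E[S | R=x] = μ_S + ρ(σ_S/σ_R)(x − μ_R) for jointly normal variables.
E[S | R=17.2] = -4.8 + (0.11)·(4.9/5.1)·(17.2 − (3.8)) = -4.8 + (0.10569)·(13.4) = -3.3838.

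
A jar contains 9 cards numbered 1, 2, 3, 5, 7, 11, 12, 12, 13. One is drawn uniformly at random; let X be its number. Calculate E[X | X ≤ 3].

P(X ≤ 3) = 1/3.
Σ over the event: 1·1/9 + 2·1/9 + 3·1/9 = 2/3.
E[X | X ≤ 3] = (2/3) / (1/3) = 2.

2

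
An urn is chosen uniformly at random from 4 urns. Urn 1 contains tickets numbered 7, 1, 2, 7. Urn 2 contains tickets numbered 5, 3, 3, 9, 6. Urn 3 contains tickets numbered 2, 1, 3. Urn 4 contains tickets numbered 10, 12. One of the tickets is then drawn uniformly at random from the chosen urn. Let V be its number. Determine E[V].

E[V | urn 1] = (7+1+2+7)/4 = 17/4.
E[V | urn 2] = (5+3+3+9+6)/5 = 26/5.
E[V | urn 3] = (2+1+3)/3 = 2.
E[V | urn 4] = (10+12)/2 = 11.
E[V] = (1/4)·(17/4) + (1/4)·(26/5) + (1/4)·(2) + (1/4)·(11) = 449/80.

449/80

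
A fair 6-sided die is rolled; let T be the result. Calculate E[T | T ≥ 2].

Given T ≥ 2, T is equally likely to be any of {2, 3, 4, 5, 6}.
E[T | T ≥ 2] = (2 + 3 + 4 + 5 + 6) / 5 = 4.

4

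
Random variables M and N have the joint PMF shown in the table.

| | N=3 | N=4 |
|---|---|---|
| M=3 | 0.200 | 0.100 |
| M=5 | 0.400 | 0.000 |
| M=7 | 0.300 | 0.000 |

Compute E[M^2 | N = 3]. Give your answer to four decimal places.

P(N = 3) = 0.900.
Σ M^2·P over the event = 9·(0.200) + 25·(0.400) + 49·(0.300) = 26.500.
E[M^2 | N = 3] = (26.500) / (0.900) = 29.4444.

29.4444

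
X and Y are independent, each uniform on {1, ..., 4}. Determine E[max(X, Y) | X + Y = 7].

4

P(X + Y = 7) = 1/8.
Summing max(X,Y)·P(x,y) over outcomes with X + Y = 7 gives 1/2.
E[max(X, Y) | X + Y = 7] = (1/2) / (1/8) = 4.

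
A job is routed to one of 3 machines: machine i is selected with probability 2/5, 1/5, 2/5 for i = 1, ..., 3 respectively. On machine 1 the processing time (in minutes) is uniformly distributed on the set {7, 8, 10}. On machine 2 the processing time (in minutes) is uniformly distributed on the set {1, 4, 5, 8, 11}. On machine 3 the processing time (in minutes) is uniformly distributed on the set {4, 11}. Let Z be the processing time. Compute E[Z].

562/75

E[Z | machine 1] = (7+8+10)/3 = 25/3.
E[Z | machine 2] = (1+4+5+8+11)/5 = 29/5.
E[Z | machine 3] = (4+11)/2 = 15/2.
E[Z] = (2/5)·(25/3) + (1/5)·(29/5) + (2/5)·(15/2) = 562/75.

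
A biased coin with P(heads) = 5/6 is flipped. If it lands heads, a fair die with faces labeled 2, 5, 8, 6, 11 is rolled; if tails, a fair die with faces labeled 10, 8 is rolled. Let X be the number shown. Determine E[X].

41/6

E[X | heads] = (2+5+8+6+11)/5 = 32/5.
E[X | tails] = (10+8)/2 = 9.
By the law of total expectation,
E[X] = (5/6)·(32/5) + (1/6)·(9) = 41/6.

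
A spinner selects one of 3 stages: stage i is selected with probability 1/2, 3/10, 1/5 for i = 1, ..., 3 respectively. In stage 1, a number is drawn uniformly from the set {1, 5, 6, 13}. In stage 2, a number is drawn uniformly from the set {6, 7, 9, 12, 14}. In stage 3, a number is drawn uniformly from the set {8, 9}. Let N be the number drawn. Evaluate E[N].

1541/200

E[N | stage 1] = (1+5+6+13)/4 = 25/4.
E[N | stage 2] = (6+7+9+12+14)/5 = 48/5.
E[N | stage 3] = (8+9)/2 = 17/2.
E[N] = (1/2)·(25/4) + (3/10)·(48/5) + (1/5)·(17/2) = 1541/200.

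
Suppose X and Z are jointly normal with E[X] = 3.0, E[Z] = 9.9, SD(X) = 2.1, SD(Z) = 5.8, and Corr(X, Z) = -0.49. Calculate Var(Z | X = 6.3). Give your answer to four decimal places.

The conditional variance in a bivariate normal is σ_Z²(1 − ρ²), independent of x.
Var(Z | X=6.3) = (5.8)²·(1 − (-0.49)²) = 33.64·0.7599 = 25.5630.

25.5630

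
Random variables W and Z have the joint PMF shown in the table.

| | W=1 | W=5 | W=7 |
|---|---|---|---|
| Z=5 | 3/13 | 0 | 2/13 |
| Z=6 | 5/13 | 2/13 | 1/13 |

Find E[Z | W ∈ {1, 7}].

61/11

P(W ∈ {1, 7}) = 11/13.
Σ Z·P over the event = 5·(3/13) + 6·(5/13) + 5·(2/13) + 6·(1/13) = 61/13.
E[Z | W ∈ {1, 7}] = (61/13) / (11/13) = 61/11.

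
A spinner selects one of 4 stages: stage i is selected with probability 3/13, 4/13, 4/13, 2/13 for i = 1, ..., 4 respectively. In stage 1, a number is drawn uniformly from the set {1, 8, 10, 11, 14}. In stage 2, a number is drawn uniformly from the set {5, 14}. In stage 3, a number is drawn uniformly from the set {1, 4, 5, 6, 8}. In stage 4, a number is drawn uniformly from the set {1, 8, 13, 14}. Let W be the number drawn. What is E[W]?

E[W | stage 1] = (1+8+10+11+14)/5 = 44/5.
E[W | stage 2] = (5+14)/2 = 19/2.
E[W | stage 3] = (1+4+5+6+8)/5 = 24/5.
E[W | stage 4] = (1+8+13+14)/4 = 9.
E[W] = (3/13)·(44/5) + (4/13)·(19/2) + (4/13)·(24/5) + (2/13)·(9) = 508/65.

508/65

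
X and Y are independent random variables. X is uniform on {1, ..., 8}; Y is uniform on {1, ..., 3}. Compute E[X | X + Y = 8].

6

Outcomes with X + Y = 8: (5,3), (6,2), (7,1), each with probability 1/24.
E[X | X + Y = 8] = (5 + 6 + 7) / 3 = 6.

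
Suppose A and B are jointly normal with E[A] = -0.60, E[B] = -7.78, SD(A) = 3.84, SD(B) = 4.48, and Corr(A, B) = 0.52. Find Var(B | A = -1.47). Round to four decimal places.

14.6434

Var(B | A=x) = (1 − ρ²)·σ_B².
Var(B | A=-1.47) = (4.48)²·(1 − (0.52)²) = 20.0704·0.7296 = 14.6434.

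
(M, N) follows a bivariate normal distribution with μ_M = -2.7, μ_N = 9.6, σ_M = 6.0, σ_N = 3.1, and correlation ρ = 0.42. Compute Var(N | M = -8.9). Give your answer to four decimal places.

7.9148

For a bivariate normal, Var(N | M=x) = σ_N²(1 − ρ²).
Var(N | M=-8.9) = (3.1)²·(1 − (0.42)²) = 9.61·0.8236 = 7.9148.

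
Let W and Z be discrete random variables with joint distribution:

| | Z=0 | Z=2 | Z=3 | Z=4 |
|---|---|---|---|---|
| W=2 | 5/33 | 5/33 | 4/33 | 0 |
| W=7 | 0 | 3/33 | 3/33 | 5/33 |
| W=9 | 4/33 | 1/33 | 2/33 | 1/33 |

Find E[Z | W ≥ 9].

3/2

P(W ≥ 9) = 8/33.
Σ Z·P over the event = 0·(4/33) + 2·(1/33) + 3·(2/33) + 4·(1/33) = 4/11.
E[Z | W ≥ 9] = (4/11) / (8/33) = 3/2.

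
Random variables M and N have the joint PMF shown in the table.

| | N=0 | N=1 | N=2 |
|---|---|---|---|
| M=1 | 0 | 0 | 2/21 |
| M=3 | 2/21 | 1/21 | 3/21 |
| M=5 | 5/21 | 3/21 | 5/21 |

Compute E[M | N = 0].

31/7

P(N = 0) = 1/3.
Σ M·P over the event = 3·(2/21) + 5·(5/21) = 31/21.
E[M | N = 0] = (31/21) / (1/3) = 31/7.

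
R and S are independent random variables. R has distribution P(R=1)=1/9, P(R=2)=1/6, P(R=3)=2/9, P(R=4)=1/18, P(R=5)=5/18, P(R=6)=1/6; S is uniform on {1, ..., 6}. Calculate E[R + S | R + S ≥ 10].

P(R + S ≥ 10) = 5/27.
Summing (R+S)·P(x,y) over outcomes with R + S ≥ 10 gives 107/54.
E[R + S | R + S ≥ 10] = (107/54) / (5/27) = 107/10.

107/10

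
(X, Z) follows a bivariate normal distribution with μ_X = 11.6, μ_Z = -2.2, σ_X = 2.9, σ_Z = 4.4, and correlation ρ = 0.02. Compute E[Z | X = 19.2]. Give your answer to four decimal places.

For a bivariate normal, E[Z | X=x] = μ_Z + ρ·(σ_Z/σ_X)·(x − μ_X).
E[Z | X=19.2] = -2.2 + (0.02)·(4.4/2.9)·(19.2 − (11.6)) = -2.2 + (0.030345)·(7.6) = -1.9694.

-1.9694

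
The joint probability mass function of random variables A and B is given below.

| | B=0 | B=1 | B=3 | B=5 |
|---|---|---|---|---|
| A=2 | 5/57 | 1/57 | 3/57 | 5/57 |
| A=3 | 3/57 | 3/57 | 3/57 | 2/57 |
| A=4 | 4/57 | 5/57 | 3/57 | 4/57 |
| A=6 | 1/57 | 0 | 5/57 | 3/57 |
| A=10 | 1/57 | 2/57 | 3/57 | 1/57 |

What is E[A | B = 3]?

P(B = 3) = 17/57.
Σ A·P over the event = 2·(3/57) + 3·(3/57) + 4·(3/57) + 6·(5/57) + 10·(3/57) = 29/19.
E[A | B = 3] = (29/19) / (17/57) = 87/17.

87/17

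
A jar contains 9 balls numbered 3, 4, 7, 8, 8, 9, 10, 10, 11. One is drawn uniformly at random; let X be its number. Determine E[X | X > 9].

P(X > 9) = 1/3.
Σ over the event: 10·2/9 + 11·1/9 = 31/9.
E[X | X > 9] = (31/9) / (1/3) = 31/3.

31/3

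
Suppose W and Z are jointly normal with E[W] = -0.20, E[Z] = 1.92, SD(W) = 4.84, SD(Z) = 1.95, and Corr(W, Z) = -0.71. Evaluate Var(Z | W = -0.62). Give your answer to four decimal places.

1.8857

For a bivariate normal, Var(Z | W=x) = σ_Z²(1 − ρ²).
Var(Z | W=-0.62) = (1.95)²·(1 − (-0.71)²) = 3.8025·0.4959 = 1.8857.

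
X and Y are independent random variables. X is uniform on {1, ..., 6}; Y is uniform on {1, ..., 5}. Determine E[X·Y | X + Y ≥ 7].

49/3

P(X + Y ≥ 7) = 1/2.
Summing XY·P(x,y) over outcomes with X + Y ≥ 7 gives 49/6.
E[X·Y | X + Y ≥ 7] = (49/6) / (1/2) = 49/3.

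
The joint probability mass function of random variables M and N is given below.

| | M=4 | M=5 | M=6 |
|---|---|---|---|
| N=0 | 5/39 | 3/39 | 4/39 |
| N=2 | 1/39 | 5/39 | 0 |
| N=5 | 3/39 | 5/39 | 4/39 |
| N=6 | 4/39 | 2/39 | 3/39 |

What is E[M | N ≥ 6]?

44/9

P(N ≥ 6) = 3/13.
Σ M·P over the event = 4·(4/39) + 5·(2/39) + 6·(3/39) = 44/39.
E[M | N ≥ 6] = (44/39) / (3/13) = 44/9.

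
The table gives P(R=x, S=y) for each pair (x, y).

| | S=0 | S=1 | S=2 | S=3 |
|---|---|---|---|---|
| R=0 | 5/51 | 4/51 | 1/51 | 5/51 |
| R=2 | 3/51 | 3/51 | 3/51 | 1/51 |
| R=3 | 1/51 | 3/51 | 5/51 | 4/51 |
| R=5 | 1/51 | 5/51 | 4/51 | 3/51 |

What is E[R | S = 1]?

8/3

P(S = 1) = 5/17.
Σ R·P over the event = 0·(4/51) + 2·(3/51) + 3·(3/51) + 5·(5/51) = 40/51.
E[R | S = 1] = (40/51) / (5/17) = 8/3.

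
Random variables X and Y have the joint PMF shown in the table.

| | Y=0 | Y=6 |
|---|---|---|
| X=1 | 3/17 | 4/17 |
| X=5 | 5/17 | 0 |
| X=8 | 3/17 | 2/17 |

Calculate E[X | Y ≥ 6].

P(Y ≥ 6) = 6/17.
Σ X·P over the event = 1·(4/17) + 8·(2/17) = 20/17.
E[X | Y ≥ 6] = (20/17) / (6/17) = 10/3.

10/3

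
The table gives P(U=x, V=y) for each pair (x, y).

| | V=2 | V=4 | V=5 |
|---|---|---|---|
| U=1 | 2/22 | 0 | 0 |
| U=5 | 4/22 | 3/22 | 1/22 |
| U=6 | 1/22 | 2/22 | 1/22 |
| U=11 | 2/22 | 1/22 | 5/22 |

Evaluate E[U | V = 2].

50/9

P(V = 2) = 9/22.
Σ U·P over the event = 1·(2/22) + 5·(4/22) + 6·(1/22) + 11·(2/22) = 25/11.
E[U | V = 2] = (25/11) / (9/22) = 50/9.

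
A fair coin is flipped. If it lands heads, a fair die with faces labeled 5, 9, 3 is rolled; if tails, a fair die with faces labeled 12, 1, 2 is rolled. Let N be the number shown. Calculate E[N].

E[N | heads] = (5+9+3)/3 = 17/3.
E[N | tails] = (12+1+2)/3 = 5.
By the law of total expectation,
E[N] = (1/2)·(17/3) + (1/2)·(5) = 16/3.

16/3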